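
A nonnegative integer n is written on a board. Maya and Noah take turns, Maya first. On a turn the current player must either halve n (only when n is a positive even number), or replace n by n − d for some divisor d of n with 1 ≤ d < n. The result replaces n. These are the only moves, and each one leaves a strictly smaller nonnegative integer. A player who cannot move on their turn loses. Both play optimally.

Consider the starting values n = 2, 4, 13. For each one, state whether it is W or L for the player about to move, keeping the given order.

2: W, 4: W, 13: L

Work bottom-up. With no move the player to move loses. Otherwise the position is W if at least one move leads to an L position for the opponent, and L if every move leads to a W.
n=0: no move → L
n=1: no move → L
n=2: reaches L-position 1 → W
n=3: only reaches 2(W), which is W → L
n=4: reaches L-position 3 → W
n=5: only reaches 4(W), which is W → L
n=6: reaches L-position 3 → W
n=7: only reaches 6(W), which is W → L
n=8: reaches L-position 7 → W
n=9: only reaches 6(W), 8(W), all W → L
n=10: reaches L-position 5 → W
n=11: only reaches 10(W), which is W → L
n=12: reaches L-position 9 → W
n=13: only reaches 12(W), which is W → L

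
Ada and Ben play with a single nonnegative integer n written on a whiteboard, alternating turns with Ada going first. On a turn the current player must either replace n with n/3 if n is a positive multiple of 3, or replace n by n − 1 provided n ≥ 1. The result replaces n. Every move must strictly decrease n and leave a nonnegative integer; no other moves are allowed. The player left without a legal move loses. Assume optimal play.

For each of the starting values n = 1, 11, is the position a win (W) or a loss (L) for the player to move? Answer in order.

1: W, 11: L

Compute win/loss labels from the base case upward. A position with no move is L. Any other position is W if it can reach an L in one move, else L.
n=0: no move → L
n=1: W (go to 0, an L position)
n=2: L (sole option 1(W) is W)
n=3: W (go to 2, an L position)
n=4: L (sole option 3(W) is W)
n=5: W (go to 4, an L position)
n=6: W (go to 2, an L position)
n=7: L (sole option 6(W) is W)
n=8: W (go to 7, an L position)
n=9: L (options 3(W), 8(W) are all W)
n=10: W (go to 9, an L position)
n=11: L (sole option 10(W) is W)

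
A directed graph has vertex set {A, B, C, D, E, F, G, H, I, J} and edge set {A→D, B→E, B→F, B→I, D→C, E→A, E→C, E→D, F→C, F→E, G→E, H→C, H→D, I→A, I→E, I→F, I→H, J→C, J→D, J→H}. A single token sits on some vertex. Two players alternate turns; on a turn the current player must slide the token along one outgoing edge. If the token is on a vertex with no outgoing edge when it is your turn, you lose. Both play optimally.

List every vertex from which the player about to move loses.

Label each position W (a win for the player to move) or L (a loss). A position with no legal move is L; any other position is W exactly when some move reaches an L, and L when every move reaches a W.
Every edge goes from a vertex to one that appears earlier in the order C, D, A, E, H, F, I, G, J, B, so processing vertices in that order labels each vertex after all of its successors.
C: no outgoing edge → L
D: W (go to C, an L position)
A: L (sole option D(W) is W)
E: W (go to A, an L position)
H: W (go to C, an L position)
F: W (go to C, an L position)
I: W (go to A, an L position)
G: L (sole option E(W) is W)
J: W (go to C, an L position)
B: L (options I(W), F(W), E(W) are all W)
Reading off the rows marked L gives the requested list; there are 4 such vertices.

A, B, C, G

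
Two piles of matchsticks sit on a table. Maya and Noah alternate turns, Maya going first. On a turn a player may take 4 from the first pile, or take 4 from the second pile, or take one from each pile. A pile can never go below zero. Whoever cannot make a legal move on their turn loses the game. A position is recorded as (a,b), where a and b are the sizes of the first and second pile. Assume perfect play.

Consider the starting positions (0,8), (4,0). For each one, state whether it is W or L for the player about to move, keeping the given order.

(0,8): L, (4,0): W

Classify positions by backward induction: terminal positions (no move available) are L. From any other position, the mover wins iff some move reaches an L.
No move ever increases a pile, so every position that can arise here has a ≤ 4 and b ≤ 8; it is enough to label the cells with 0 ≤ a ≤ 4 and 0 ≤ b ≤ 8.
Every move lowers a or b (never raises either), so fill the grid row by row in increasing a, and left to right within a row: each cell's successors are then already labelled.
      b=0  b=1  b=2  b=3  b=4  b=5  b=6  b=7  b=8
a=0:    L    L    L    L    W    W    W    W    L
a=1:    L    W    W    W    W    L    L    L    L
a=2:    L    W    L    L    W    L    W    W    W
a=3:    L    W    L    W    W    L    W    L    L
a=4:    W    W    W    W    L    L    W    L    W
Cells with no legal move (terminal, hence L): (0,0), (0,1), (0,2), (0,3), (1,0), (2,0), (3,0).
The remaining L cells, each justified by listing all of its moves:
(0,8): the only move is to (0,4)(W), a W ⇒ L
(1,5): moves to (1,1)(W), (0,4)(W); every one is W ⇒ L
(1,6): moves to (1,2)(W), (0,5)(W); every one is W ⇒ L
(1,7): moves to (1,3)(W), (0,6)(W); every one is W ⇒ L
(1,8): moves to (1,4)(W), (0,7)(W); every one is W ⇒ L
(2,2): the only move is to (1,1)(W), a W ⇒ L
(2,3): the only move is to (1,2)(W), a W ⇒ L
(2,5): moves to (2,1)(W), (1,4)(W); every one is W ⇒ L
(3,2): the only move is to (2,1)(W), a W ⇒ L
(3,5): moves to (3,1)(W), (2,4)(W); every one is W ⇒ L
(3,7): moves to (3,3)(W), (2,6)(W); every one is W ⇒ L
(3,8): moves to (3,4)(W), (2,7)(W); every one is W ⇒ L
(4,4): moves to (0,4)(W), (4,0)(W), (3,3)(W); every one is W ⇒ L
(4,5): moves to (0,5)(W), (4,1)(W), (3,4)(W); every one is W ⇒ L
(4,7): moves to (0,7)(W), (4,3)(W), (3,6)(W); every one is W ⇒ L
Every other cell has at least one move into one of the L cells above, so it is W.
(0,8): one of the L cells justified above, so L
(4,0): the move to (0,0) reaches an L cell, so W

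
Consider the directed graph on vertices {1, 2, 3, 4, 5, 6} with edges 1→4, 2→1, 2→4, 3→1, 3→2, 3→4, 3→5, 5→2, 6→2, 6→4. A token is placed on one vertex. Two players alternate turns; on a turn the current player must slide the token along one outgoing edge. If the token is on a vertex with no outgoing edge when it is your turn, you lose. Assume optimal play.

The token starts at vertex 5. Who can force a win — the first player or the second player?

The second player wins.

Positions with no move are L. A position that does have a move is losing for the player to move precisely when every available move leads to a winning position for the opponent. Fill in the labels:
Every edge goes from a vertex to one that appears earlier in the order 4, 1, 2, 5, 6, 3, so processing vertices in that order labels each vertex after all of its successors.
4: no outgoing edge → L
1: can move to 4, which is L ⇒ W
2: can move to 4, which is L ⇒ W
5: the only move is to 2(W), a W ⇒ L
6: can move to 4, which is L ⇒ W
3: can move to 5, which is L ⇒ W
The starting position 5 is L: whatever the player to move does, the opponent receives a W position.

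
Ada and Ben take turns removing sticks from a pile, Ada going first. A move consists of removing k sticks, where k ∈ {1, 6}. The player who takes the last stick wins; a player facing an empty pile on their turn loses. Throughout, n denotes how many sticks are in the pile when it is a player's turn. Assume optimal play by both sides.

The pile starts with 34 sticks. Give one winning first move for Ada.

Remove 6, leaving 28.

Build the W/L table. Terminal = L. A non-terminal position is W if it has a move to some L; otherwise it is L.
n=0: no move → L
n=1: →0(L), so W
n=2: →1(W) only, which is W, so L
n=3: →2(L), so W
n=4: →3(W) only, which is W, so L
n=5: →4(L), so W
n=6: →0(L), so W
n=7: →6(W), 1(W) — all W, so L
n=8: →7(L), so W
n=9: →8(W), 3(W) — all W, so L
n=10: →9(L), so W
n=11: →10(W), 5(W) — all W, so L
n=12: →11(L), so W
n=13: →7(L), so W
n=14: →13(W), 8(W) — all W, so L
n=15: →14(L), so W
n=16: →15(W), 10(W) — all W, so L
n=17: →16(L), so W
n=18: →17(W), 12(W) — all W, so L
n=19: →18(L), so W
n=20: →14(L), so W
n=21: →20(W), 15(W) — all W, so L
n=22: →21(L), so W
n=23: →22(W), 17(W) — all W, so L
n=24: →23(L), so W
n=25: →24(W), 19(W) — all W, so L
n=26: →25(L), so W
n=27: →21(L), so W
n=28: →27(W), 22(W) — all W, so L
n=29: →28(L), so W
n=30: →29(W), 24(W) — all W, so L
n=31: →30(L), so W
n=32: →31(W), 26(W) — all W, so L
n=33: →32(L), so W
n=34: →28(L), so W
From 34, the L positions reachable in one move are: 28.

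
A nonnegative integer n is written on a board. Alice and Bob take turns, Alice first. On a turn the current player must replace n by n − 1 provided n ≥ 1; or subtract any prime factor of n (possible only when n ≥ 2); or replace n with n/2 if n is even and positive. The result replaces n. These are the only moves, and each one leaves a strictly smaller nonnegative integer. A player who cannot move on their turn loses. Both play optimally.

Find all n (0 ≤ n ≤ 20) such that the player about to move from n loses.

Work bottom-up. With no move the player to move loses. Otherwise the position is W if at least one move leads to an L position for the opponent, and L if every move leads to a W.
n=0: no move → L
n=1: can move to 0, which is L ⇒ W
n=2: can move to 0, which is L ⇒ W
n=3: can move to 0, which is L ⇒ W
n=4: moves to 2(W), 3(W); every one is W ⇒ L
n=5: can move to 0, which is L ⇒ W
n=6: can move to 4, which is L ⇒ W
n=7: can move to 0, which is L ⇒ W
n=8: can move to 4, which is L ⇒ W
n=9: moves to 6(W), 8(W); every one is W ⇒ L
n=10: can move to 9, which is L ⇒ W
n=11: can move to 0, which is L ⇒ W
n=12: can move to 9, which is L ⇒ W
n=13: can move to 0, which is L ⇒ W
n=14: moves to 7(W), 12(W), 13(W); every one is W ⇒ L
n=15: can move to 14, which is L ⇒ W
n=16: can move to 14, which is L ⇒ W
n=17: can move to 0, which is L ⇒ W
n=18: can move to 9, which is L ⇒ W
n=19: can move to 0, which is L ⇒ W
n=20: moves to 10(W), 15(W), 18(W), 19(W); every one is W ⇒ L
The losing starting values of n are exactly the entries labelled L in this table (5 of them).

0, 4, 9, 14, 20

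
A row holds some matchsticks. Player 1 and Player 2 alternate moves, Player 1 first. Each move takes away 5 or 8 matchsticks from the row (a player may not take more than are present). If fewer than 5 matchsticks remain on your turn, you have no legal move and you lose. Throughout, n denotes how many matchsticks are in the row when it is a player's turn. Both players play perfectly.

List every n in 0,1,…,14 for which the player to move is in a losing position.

Work bottom-up. With no move the player to move loses. Otherwise the position is W if at least one move leads to an L position for the opponent, and L if every move leads to a W.
n=0: no move → L
n=1: no move → L
n=2: no move → L
n=3: no move → L
n=4: no move → L
n=5: W (go to 0, an L position)
n=6: W (go to 1, an L position)
n=7: W (go to 2, an L position)
n=8: W (go to 3, an L position)
n=9: W (go to 4, an L position)
n=10: W (go to 2, an L position)
n=11: W (go to 3, an L position)
n=12: W (go to 4, an L position)
n=13: L (options 8(W), 5(W) are all W)
n=14: L (options 9(W), 6(W) are all W)
The losing starting values of n are exactly the entries labelled L in this table (7 of them).

0, 1, 2, 3, 4, 13, 14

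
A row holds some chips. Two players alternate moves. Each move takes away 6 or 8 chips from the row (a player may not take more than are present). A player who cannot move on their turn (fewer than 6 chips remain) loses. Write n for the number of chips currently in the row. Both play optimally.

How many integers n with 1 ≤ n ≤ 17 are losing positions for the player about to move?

9

Positions with no move are L. A position that does have a move is losing for the player to move precisely when every available move leads to a winning position for the opponent. Fill in the labels:
n=0: no move → L
n=1: no move → L
n=2: no move → L
n=3: no move → L
n=4: no move → L
n=5: no move → L
n=6: W (go to 0, an L position)
n=7: W (go to 1, an L position)
n=8: W (go to 2, an L position)
n=9: W (go to 3, an L position)
n=10: W (go to 4, an L position)
n=11: W (go to 5, an L position)
n=12: W (go to 4, an L position)
n=13: W (go to 5, an L position)
n=14: L (options 8(W), 6(W) are all W)
n=15: L (options 9(W), 7(W) are all W)
n=16: L (options 10(W), 8(W) are all W)
n=17: L (options 11(W), 9(W) are all W)
L entries with 1 ≤ n ≤ 17 (n=0 is outside the asked range and is not counted): n = 1, 2, 3, 4, 5, 14, 15, 16, 17; that makes 9.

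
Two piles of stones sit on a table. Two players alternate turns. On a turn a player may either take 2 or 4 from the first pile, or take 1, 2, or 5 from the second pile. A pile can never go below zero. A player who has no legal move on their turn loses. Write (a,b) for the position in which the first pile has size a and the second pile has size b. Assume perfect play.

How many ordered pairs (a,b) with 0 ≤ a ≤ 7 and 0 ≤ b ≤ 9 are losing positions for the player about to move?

28

Build the W/L table. Terminal = L. A non-terminal position is W if it has a move to some L; otherwise it is L.
Every move lowers a or b (never raises either), so fill the grid row by row in increasing a, and left to right within a row: each cell's successors are then already labelled.
      b=0  b=1  b=2  b=3  b=4  b=5  b=6  b=7  b=8  b=9
a=0:    L    W    W    L    W    W    L    W    W    L
a=1:    L    W    W    L    W    W    L    W    W    L
a=2:    W    L    W    W    L    W    W    L    W    W
a=3:    W    L    W    W    L    W    W    L    W    W
a=4:    W    W    L    W    W    L    W    W    L    W
a=5:    W    W    L    W    W    L    W    W    L    W
a=6:    L    W    W    L    W    W    L    W    W    L
a=7:    L    W    W    L    W    W    L    W    W    L
Cells with no legal move (terminal, hence L): (0,0), (1,0).
The remaining L cells, each justified by listing all of its moves:
(0,3): L (options (0,2)(W), (0,1)(W) are all W)
(0,6): L (options (0,5)(W), (0,4)(W), (0,1)(W) are all W)
(0,9): L (options (0,8)(W), (0,7)(W), (0,4)(W) are all W)
(1,3): L (options (1,2)(W), (1,1)(W) are all W)
(1,6): L (options (1,5)(W), (1,4)(W), (1,1)(W) are all W)
(1,9): L (options (1,8)(W), (1,7)(W), (1,4)(W) are all W)
(2,1): L (options (0,1)(W), (2,0)(W) are all W)
(2,4): L (options (0,4)(W), (2,3)(W), (2,2)(W) are all W)
(2,7): L (options (0,7)(W), (2,6)(W), (2,5)(W), (2,2)(W) are all W)
(3,1): L (options (1,1)(W), (3,0)(W) are all W)
(3,4): L (options (1,4)(W), (3,3)(W), (3,2)(W) are all W)
(3,7): L (options (1,7)(W), (3,6)(W), (3,5)(W), (3,2)(W) are all W)
(4,2): L (options (2,2)(W), (0,2)(W), (4,1)(W), (4,0)(W) are all W)
(4,5): L (options (2,5)(W), (0,5)(W), (4,4)(W), (4,3)(W), (4,0)(W) are all W)
(4,8): L (options (2,8)(W), (0,8)(W), (4,7)(W), (4,6)(W), (4,3)(W) are all W)
(5,2): L (options (3,2)(W), (1,2)(W), (5,1)(W), (5,0)(W) are all W)
(5,5): L (options (3,5)(W), (1,5)(W), (5,4)(W), (5,3)(W), (5,0)(W) are all W)
(5,8): L (options (3,8)(W), (1,8)(W), (5,7)(W), (5,6)(W), (5,3)(W) are all W)
(6,0): L (options (4,0)(W), (2,0)(W) are all W)
(6,3): L (options (4,3)(W), (2,3)(W), (6,2)(W), (6,1)(W) are all W)
(6,6): L (options (4,6)(W), (2,6)(W), (6,5)(W), (6,4)(W), (6,1)(W) are all W)
(6,9): L (options (4,9)(W), (2,9)(W), (6,8)(W), (6,7)(W), (6,4)(W) are all W)
(7,0): L (options (5,0)(W), (3,0)(W) are all W)
(7,3): L (options (5,3)(W), (3,3)(W), (7,2)(W), (7,1)(W) are all W)
(7,6): L (options (5,6)(W), (3,6)(W), (7,5)(W), (7,4)(W), (7,1)(W) are all W)
(7,9): L (options (5,9)(W), (3,9)(W), (7,8)(W), (7,7)(W), (7,4)(W) are all W)
Every other cell has at least one move into one of the L cells above, so it is W.
L cells per row: a=0: 4, a=1: 4, a=2: 3, a=3: 3, a=4: 3, a=5: 3, a=6: 4, a=7: 4; total 28.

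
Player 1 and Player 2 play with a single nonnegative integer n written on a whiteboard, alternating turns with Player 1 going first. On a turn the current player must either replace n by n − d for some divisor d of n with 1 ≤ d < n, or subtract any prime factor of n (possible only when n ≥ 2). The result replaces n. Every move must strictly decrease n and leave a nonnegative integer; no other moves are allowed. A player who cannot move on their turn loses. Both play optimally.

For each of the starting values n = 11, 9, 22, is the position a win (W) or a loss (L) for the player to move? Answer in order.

Label each position W (a win for the player to move) or L (a loss). A position with no legal move is L; any other position is W exactly when some move reaches an L, and L when every move reaches a W.
n=0: no move → L
n=1: no move → L
n=2: →0(L), so W
n=3: →0(L), so W
n=4: →2(W), 3(W) — all W, so L
n=5: →0(L), so W
n=6: →4(L), so W
n=7: →0(L), so W
n=8: →4(L), so W
n=9: →6(W), 8(W) — all W, so L
n=10: →9(L), so W
n=11: →0(L), so W
n=12: →9(L), so W
n=13: →0(L), so W
n=14: →7(W), 12(W), 13(W) — all W, so L
n=15: →14(L), so W
n=16: →14(L), so W
n=17: →0(L), so W
n=18: →9(L), so W
n=19: →0(L), so W
n=20: →10(W), 15(W), 16(W), 18(W), 19(W) — all W, so L
n=21: →14(L), so W
n=22: →20(L), so W

11: W, 9: L, 22: W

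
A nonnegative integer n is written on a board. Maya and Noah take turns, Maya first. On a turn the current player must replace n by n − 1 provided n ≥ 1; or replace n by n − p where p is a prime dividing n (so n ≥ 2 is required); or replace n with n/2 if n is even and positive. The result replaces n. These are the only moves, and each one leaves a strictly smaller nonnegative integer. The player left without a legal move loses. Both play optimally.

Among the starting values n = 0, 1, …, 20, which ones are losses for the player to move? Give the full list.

Compute win/loss labels from the base case upward. A position with no move is L. Any other position is W if it can reach an L in one move, else L.
n=0: no move → L
n=1: reaches L-position 0 → W
n=2: reaches L-position 0 → W
n=3: reaches L-position 0 → W
n=4: only reaches 2(W), 3(W), all W → L
n=5: reaches L-position 0 → W
n=6: reaches L-position 4 → W
n=7: reaches L-position 0 → W
n=8: reaches L-position 4 → W
n=9: only reaches 6(W), 8(W), all W → L
n=10: reaches L-position 9 → W
n=11: reaches L-position 0 → W
n=12: reaches L-position 9 → W
n=13: reaches L-position 0 → W
n=14: only reaches 7(W), 12(W), 13(W), all W → L
n=15: reaches L-position 14 → W
n=16: reaches L-position 14 → W
n=17: reaches L-position 0 → W
n=18: reaches L-position 9 → W
n=19: reaches L-position 0 → W
n=20: only reaches 10(W), 15(W), 18(W), 19(W), all W → L
Reading off the rows marked L gives the requested list; there are 5 such values of n.

0, 4, 9, 14, 20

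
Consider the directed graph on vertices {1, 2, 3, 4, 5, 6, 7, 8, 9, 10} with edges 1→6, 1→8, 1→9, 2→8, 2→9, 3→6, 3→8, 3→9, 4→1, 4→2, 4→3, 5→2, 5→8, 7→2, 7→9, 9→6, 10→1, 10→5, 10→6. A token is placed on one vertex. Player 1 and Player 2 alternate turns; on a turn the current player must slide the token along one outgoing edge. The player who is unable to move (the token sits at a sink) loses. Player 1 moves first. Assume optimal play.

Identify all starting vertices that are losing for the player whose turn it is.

4, 6, 7, 8

Build the W/L table. Terminal = L. A non-terminal position is W if it has a move to some L; otherwise it is L.
Every edge goes from a vertex to one that appears earlier in the order 8, 6, 9, 1, 3, 2, 5, 4, 10, 7, so processing vertices in that order labels each vertex after all of its successors.
8: no outgoing edge → L
6: no outgoing edge → L
9: can move to 6, which is L ⇒ W
1: can move to 6, which is L ⇒ W
3: can move to 6, which is L ⇒ W
2: can move to 8, which is L ⇒ W
5: can move to 8, which is L ⇒ W
4: moves to 2(W), 3(W), 1(W); every one is W ⇒ L
10: can move to 6, which is L ⇒ W
7: moves to 2(W), 9(W); every one is W ⇒ L
Reading off the rows marked L gives the requested list; there are 4 such vertices.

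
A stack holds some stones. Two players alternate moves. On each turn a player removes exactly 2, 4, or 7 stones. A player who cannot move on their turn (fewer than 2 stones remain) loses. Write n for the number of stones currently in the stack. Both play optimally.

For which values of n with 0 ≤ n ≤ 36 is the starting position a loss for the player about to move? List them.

Classify positions by backward induction: terminal positions (no move available) are L. From any other position, the mover wins iff some move reaches an L.
n=0: no move → L
n=1: no move → L
n=2: W (go to 0, an L position)
n=3: W (go to 1, an L position)
n=4: W (go to 0, an L position)
n=5: W (go to 1, an L position)
n=6: L (options 4(W), 2(W) are all W)
n=7: W (go to 0, an L position)
n=8: W (go to 6, an L position)
n=9: L (options 7(W), 5(W), 2(W) are all W)
n=10: W (go to 6, an L position)
n=11: W (go to 9, an L position)
n=12: L (options 10(W), 8(W), 5(W) are all W)
n=13: W (go to 9, an L position)
n=14: W (go to 12, an L position)
n=15: L (options 13(W), 11(W), 8(W) are all W)
n=16: W (go to 12, an L position)
n=17: W (go to 15, an L position)
n=18: L (options 16(W), 14(W), 11(W) are all W)
n=19: W (go to 15, an L position)
n=20: W (go to 18, an L position)
n=21: L (options 19(W), 17(W), 14(W) are all W)
n=22: W (go to 18, an L position)
n=23: W (go to 21, an L position)
n=24: L (options 22(W), 20(W), 17(W) are all W)
n=25: W (go to 21, an L position)
n=26: W (go to 24, an L position)
n=27: L (options 25(W), 23(W), 20(W) are all W)
n=28: W (go to 24, an L position)
n=29: W (go to 27, an L position)
n=30: L (options 28(W), 26(W), 23(W) are all W)
n=31: W (go to 27, an L position)
n=32: W (go to 30, an L position)
n=33: L (options 31(W), 29(W), 26(W) are all W)
n=34: W (go to 30, an L position)
n=35: W (go to 33, an L position)
n=36: L (options 34(W), 32(W), 29(W) are all W)
Reading off the rows marked L gives the requested list; there are 13 such values of n.

0, 1, 6, 9, 12, 15, 18, 21, 24, 27, 30, 33, 36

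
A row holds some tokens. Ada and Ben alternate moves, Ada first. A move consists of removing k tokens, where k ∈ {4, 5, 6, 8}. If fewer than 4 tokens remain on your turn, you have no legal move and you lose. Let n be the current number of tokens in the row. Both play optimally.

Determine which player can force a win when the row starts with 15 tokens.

Ben wins.

Compute win/loss labels from the base case upward. A position with no move is L. Any other position is W if it can reach an L in one move, else L.
n=0: no move → L
n=1: no move → L
n=2: no move → L
n=3: no move → L
n=4: can move to 0, which is L ⇒ W
n=5: can move to 1, which is L ⇒ W
n=6: can move to 2, which is L ⇒ W
n=7: can move to 3, which is L ⇒ W
n=8: can move to 3, which is L ⇒ W
n=9: can move to 3, which is L ⇒ W
n=10: can move to 2, which is L ⇒ W
n=11: can move to 3, which is L ⇒ W
n=12: moves to 8(W), 7(W), 6(W), 4(W); every one is W ⇒ L
n=13: moves to 9(W), 8(W), 7(W), 5(W); every one is W ⇒ L
n=14: moves to 10(W), 9(W), 8(W), 6(W); every one is W ⇒ L
n=15: moves to 11(W), 10(W), 9(W), 7(W); every one is W ⇒ L
The starting position 15 is L: whatever Ada does, the opponent receives a W position.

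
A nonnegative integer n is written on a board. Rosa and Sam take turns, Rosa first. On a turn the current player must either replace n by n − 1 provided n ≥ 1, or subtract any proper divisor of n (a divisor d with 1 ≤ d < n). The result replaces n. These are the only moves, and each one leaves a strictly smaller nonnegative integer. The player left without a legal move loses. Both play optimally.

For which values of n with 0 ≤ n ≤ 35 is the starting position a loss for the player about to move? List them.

Use the standard recursion: the mover loses at a terminal position; elsewhere, the mover wins exactly when some move hands the opponent an L position.
n=0: no move → L
n=1: can move to 0, which is L ⇒ W
n=2: the only move is to 1(W), a W ⇒ L
n=3: can move to 2, which is L ⇒ W
n=4: can move to 2, which is L ⇒ W
n=5: the only move is to 4(W), a W ⇒ L
n=6: can move to 5, which is L ⇒ W
n=7: the only move is to 6(W), a W ⇒ L
n=8: can move to 7, which is L ⇒ W
n=9: moves to 6(W), 8(W); every one is W ⇒ L
n=10: can move to 5, which is L ⇒ W
n=11: the only move is to 10(W), a W ⇒ L
n=12: can move to 9, which is L ⇒ W
n=13: the only move is to 12(W), a W ⇒ L
n=14: can move to 7, which is L ⇒ W
n=15: moves to 10(W), 12(W), 14(W); every one is W ⇒ L
n=16: can move to 15, which is L ⇒ W
n=17: the only move is to 16(W), a W ⇒ L
n=18: can move to 9, which is L ⇒ W
n=19: the only move is to 18(W), a W ⇒ L
n=20: can move to 15, which is L ⇒ W
n=21: moves to 14(W), 18(W), 20(W); every one is W ⇒ L
n=22: can move to 11, which is L ⇒ W
n=23: the only move is to 22(W), a W ⇒ L
n=24: can move to 21, which is L ⇒ W
n=25: moves to 20(W), 24(W); every one is W ⇒ L
n=26: can move to 13, which is L ⇒ W
n=27: moves to 18(W), 24(W), 26(W); every one is W ⇒ L
n=28: can move to 21, which is L ⇒ W
n=29: the only move is to 28(W), a W ⇒ L
n=30: can move to 15, which is L ⇒ W
n=31: the only move is to 30(W), a W ⇒ L
n=32: can move to 31, which is L ⇒ W
n=33: moves to 22(W), 30(W), 32(W); every one is W ⇒ L
n=34: can move to 17, which is L ⇒ W
n=35: moves to 28(W), 30(W), 34(W); every one is W ⇒ L
Reading off the rows marked L gives the requested list; there are 18 such values of n.

0, 2, 5, 7, 9, 11, 13, 15, 17, 19, 21, 23, 25, 27, 29, 31, 33, 35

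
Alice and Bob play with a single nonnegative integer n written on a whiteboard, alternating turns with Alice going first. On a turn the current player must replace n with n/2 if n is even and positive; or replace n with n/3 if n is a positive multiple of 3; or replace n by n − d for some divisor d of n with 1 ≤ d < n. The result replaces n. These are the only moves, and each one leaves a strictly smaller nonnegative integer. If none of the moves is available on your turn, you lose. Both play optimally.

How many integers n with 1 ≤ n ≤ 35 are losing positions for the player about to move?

Label each position W (a win for the player to move) or L (a loss). A position with no legal move is L; any other position is W exactly when some move reaches an L, and L when every move reaches a W.
n=0: no move → L
n=1: no move → L
n=2: →1(L), so W
n=3: →1(L), so W
n=4: →2(W), 3(W) — all W, so L
n=5: →4(L), so W
n=6: →4(L), so W
n=7: →6(W) only, which is W, so L
n=8: →4(L), so W
n=9: →3(W), 6(W), 8(W) — all W, so L
n=10: →9(L), so W
n=11: →10(W) only, which is W, so L
n=12: →4(L), so W
n=13: →12(W) only, which is W, so L
n=14: →7(L), so W
n=15: →5(W), 10(W), 12(W), 14(W) — all W, so L
n=16: →15(L), so W
n=17: →16(W) only, which is W, so L
n=18: →9(L), so W
n=19: →18(W) only, which is W, so L
n=20: →15(L), so W
n=21: →7(L), so W
n=22: →11(L), so W
n=23: →22(W) only, which is W, so L
n=24: →23(L), so W
n=25: →20(W), 24(W) — all W, so L
n=26: →13(L), so W
n=27: →9(L), so W
n=28: →14(W), 21(W), 24(W), 26(W), 27(W) — all W, so L
n=29: →28(L), so W
n=30: →15(L), so W
n=31: →30(W) only, which is W, so L
n=32: →28(L), so W
n=33: →11(L), so W
n=34: →17(L), so W
n=35: →28(L), so W
L entries with 1 ≤ n ≤ 35 (n=0 is outside the asked range and is not counted): n = 1, 4, 7, 9, 11, 13, 15, 17, 19, 23, 25, 28, 31; that makes 13.

13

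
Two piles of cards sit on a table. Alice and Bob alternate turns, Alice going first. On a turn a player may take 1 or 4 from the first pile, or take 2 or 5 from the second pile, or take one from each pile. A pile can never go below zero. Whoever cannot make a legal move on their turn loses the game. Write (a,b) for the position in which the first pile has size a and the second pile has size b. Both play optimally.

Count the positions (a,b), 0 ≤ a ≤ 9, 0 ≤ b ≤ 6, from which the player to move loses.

22

Work bottom-up. With no move the player to move loses. Otherwise the position is W if at least one move leads to an L position for the opponent, and L if every move leads to a W.
Every move lowers a or b (never raises either), so fill the grid row by row in increasing a, and left to right within a row: each cell's successors are then already labelled.
      b=0  b=1  b=2  b=3  b=4  b=5  b=6
a=0:    L    L    W    W    L    W    W
a=1:    W    W    W    L    W    W    L
a=2:    L    L    W    W    W    W    W
a=3:    W    W    W    L    L    W    W
a=4:    W    W    L    W    W    W    L
a=5:    L    L    W    W    L    W    W
a=6:    W    W    W    L    W    W    L
a=7:    L    L    W    W    W    W    W
a=8:    W    W    W    L    L    W    W
a=9:    W    W    L    W    W    W    L
Cells with no legal move (terminal, hence L): (0,0), (0,1).
The remaining L cells, each justified by listing all of its moves:
(0,4): only reaches (0,2)(W), which is W → L
(1,3): only reaches (0,3)(W), (1,1)(W), (0,2)(W), all W → L
(1,6): only reaches (0,6)(W), (1,4)(W), (1,1)(W), (0,5)(W), all W → L
(2,0): only reaches (1,0)(W), which is W → L
(2,1): only reaches (1,1)(W), (1,0)(W), all W → L
(3,3): only reaches (2,3)(W), (3,1)(W), (2,2)(W), all W → L
(3,4): only reaches (2,4)(W), (3,2)(W), (2,3)(W), all W → L
(4,2): only reaches (3,2)(W), (0,2)(W), (4,0)(W), (3,1)(W), all W → L
(4,6): only reaches (3,6)(W), (0,6)(W), (4,4)(W), (4,1)(W), (3,5)(W), all W → L
(5,0): only reaches (4,0)(W), (1,0)(W), all W → L
(5,1): only reaches (4,1)(W), (1,1)(W), (4,0)(W), all W → L
(5,4): only reaches (4,4)(W), (1,4)(W), (5,2)(W), (4,3)(W), all W → L
(6,3): only reaches (5,3)(W), (2,3)(W), (6,1)(W), (5,2)(W), all W → L
(6,6): only reaches (5,6)(W), (2,6)(W), (6,4)(W), (6,1)(W), (5,5)(W), all W → L
(7,0): only reaches (6,0)(W), (3,0)(W), all W → L
(7,1): only reaches (6,1)(W), (3,1)(W), (6,0)(W), all W → L
(8,3): only reaches (7,3)(W), (4,3)(W), (8,1)(W), (7,2)(W), all W → L
(8,4): only reaches (7,4)(W), (4,4)(W), (8,2)(W), (7,3)(W), all W → L
(9,2): only reaches (8,2)(W), (5,2)(W), (9,0)(W), (8,1)(W), all W → L
(9,6): only reaches (8,6)(W), (5,6)(W), (9,4)(W), (9,1)(W), (8,5)(W), all W → L
Every other cell has at least one move into one of the L cells above, so it is W.
L cells per row: a=0: 3, a=1: 2, a=2: 2, a=3: 2, a=4: 2, a=5: 3, a=6: 2, a=7: 2, a=8: 2, a=9: 2; total 22.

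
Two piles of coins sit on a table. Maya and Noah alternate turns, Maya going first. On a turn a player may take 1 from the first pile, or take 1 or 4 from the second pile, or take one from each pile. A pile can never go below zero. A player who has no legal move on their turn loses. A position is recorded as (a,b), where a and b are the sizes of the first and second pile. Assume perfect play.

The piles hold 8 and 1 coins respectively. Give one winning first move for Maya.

Use the standard recursion: the mover loses at a terminal position; elsewhere, the mover wins exactly when some move hands the opponent an L position.
No move ever increases a pile, so every position that can arise here has a ≤ 8 and b ≤ 1; it is enough to label the cells with 0 ≤ a ≤ 8 and 0 ≤ b ≤ 1.
Every move lowers a or b (never raises either), so fill the grid row by row in increasing a, and left to right within a row: each cell's successors are then already labelled.
      b=0  b=1
a=0:    L    W
a=1:    W    W
a=2:    L    W
a=3:    W    W
a=4:    L    W
a=5:    W    W
a=6:    L    W
a=7:    W    W
a=8:    L    W
Cells with no legal move (terminal, hence L): (0,0).
The remaining L cells, each justified by listing all of its moves:
(2,0): →(1,0)(W) only, which is W, so L
(4,0): →(3,0)(W) only, which is W, so L
(6,0): →(5,0)(W) only, which is W, so L
(8,0): →(7,0)(W) only, which is W, so L
Every other cell has at least one move into one of the L cells above, so it is W.
From (8,1), the L positions reachable in one move are: (8,0).

Move to (8,0).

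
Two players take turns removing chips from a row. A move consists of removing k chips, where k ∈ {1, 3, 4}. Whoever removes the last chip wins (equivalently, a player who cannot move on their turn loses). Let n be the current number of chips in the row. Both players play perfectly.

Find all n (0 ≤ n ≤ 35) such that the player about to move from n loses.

0, 2, 7, 9, 14, 16, 21, 23, 28, 30, 35

Positions with no move are L. A position that does have a move is losing for the player to move precisely when every available move leads to a winning position for the opponent. Fill in the labels:
n=0: no move → L
n=1: reaches L-position 0 → W
n=2: only reaches 1(W), which is W → L
n=3: reaches L-position 2 → W
n=4: reaches L-position 0 → W
n=5: reaches L-position 2 → W
n=6: reaches L-position 2 → W
n=7: only reaches 6(W), 4(W), 3(W), all W → L
n=8: reaches L-position 7 → W
n=9: only reaches 8(W), 6(W), 5(W), all W → L
n=10: reaches L-position 9 → W
n=11: reaches L-position 7 → W
n=12: reaches L-position 9 → W
n=13: reaches L-position 9 → W
n=14: only reaches 13(W), 11(W), 10(W), all W → L
n=15: reaches L-position 14 → W
n=16: only reaches 15(W), 13(W), 12(W), all W → L
n=17: reaches L-position 16 → W
n=18: reaches L-position 14 → W
n=19: reaches L-position 16 → W
n=20: reaches L-position 16 → W
n=21: only reaches 20(W), 18(W), 17(W), all W → L
n=22: reaches L-position 21 → W
n=23: only reaches 22(W), 20(W), 19(W), all W → L
n=24: reaches L-position 23 → W
n=25: reaches L-position 21 → W
n=26: reaches L-position 23 → W
n=27: reaches L-position 23 → W
n=28: only reaches 27(W), 25(W), 24(W), all W → L
n=29: reaches L-position 28 → W
n=30: only reaches 29(W), 27(W), 26(W), all W → L
n=31: reaches L-position 30 → W
n=32: reaches L-position 28 → W
n=33: reaches L-position 30 → W
n=34: reaches L-position 30 → W
n=35: only reaches 34(W), 32(W), 31(W), all W → L
The losing starting values of n are exactly the entries labelled L in this table (11 of them).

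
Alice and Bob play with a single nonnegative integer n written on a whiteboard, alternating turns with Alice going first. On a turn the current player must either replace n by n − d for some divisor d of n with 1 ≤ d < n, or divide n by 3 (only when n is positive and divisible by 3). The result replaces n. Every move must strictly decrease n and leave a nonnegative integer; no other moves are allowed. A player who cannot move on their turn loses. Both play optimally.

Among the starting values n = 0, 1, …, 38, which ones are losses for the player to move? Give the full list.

0, 1, 4, 7, 9, 11, 13, 15, 17, 19, 23, 25, 28, 31, 36

Work bottom-up. With no move the player to move loses. Otherwise the position is W if at least one move leads to an L position for the opponent, and L if every move leads to a W.
n=0: no move → L
n=1: no move → L
n=2: W (go to 1, an L position)
n=3: W (go to 1, an L position)
n=4: L (options 2(W), 3(W) are all W)
n=5: W (go to 4, an L position)
n=6: W (go to 4, an L position)
n=7: L (sole option 6(W) is W)
n=8: W (go to 4, an L position)
n=9: L (options 3(W), 6(W), 8(W) are all W)
n=10: W (go to 9, an L position)
n=11: L (sole option 10(W) is W)
n=12: W (go to 4, an L position)
n=13: L (sole option 12(W) is W)
n=14: W (go to 7, an L position)
n=15: L (options 5(W), 10(W), 12(W), 14(W) are all W)
n=16: W (go to 15, an L position)
n=17: L (sole option 16(W) is W)
n=18: W (go to 9, an L position)
n=19: L (sole option 18(W) is W)
n=20: W (go to 15, an L position)
n=21: W (go to 7, an L position)
n=22: W (go to 11, an L position)
n=23: L (sole option 22(W) is W)
n=24: W (go to 23, an L position)
n=25: L (options 20(W), 24(W) are all W)
n=26: W (go to 13, an L position)
n=27: W (go to 9, an L position)
n=28: L (options 14(W), 21(W), 24(W), 26(W), 27(W) are all W)
n=29: W (go to 28, an L position)
n=30: W (go to 15, an L position)
n=31: L (sole option 30(W) is W)
n=32: W (go to 28, an L position)
n=33: W (go to 11, an L position)
n=34: W (go to 17, an L position)
n=35: W (go to 28, an L position)
n=36: L (options 12(W), 18(W), 24(W), 27(W), 30(W), 32(W), 33(W), 34(W), 35(W) are all W)
n=37: W (go to 36, an L position)
n=38: W (go to 19, an L position)
The losing starting values of n are exactly the entries labelled L in this table (15 of them).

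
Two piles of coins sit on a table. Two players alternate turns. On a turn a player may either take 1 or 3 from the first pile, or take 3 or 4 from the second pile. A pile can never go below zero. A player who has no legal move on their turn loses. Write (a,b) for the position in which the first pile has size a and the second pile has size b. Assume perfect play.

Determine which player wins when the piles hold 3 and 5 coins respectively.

The second player wins.

Classify positions by backward induction: terminal positions (no move available) are L. From any other position, the mover wins iff some move reaches an L.
No move ever increases a pile, so every position that can arise here has a ≤ 3 and b ≤ 5; it is enough to label the cells with 0 ≤ a ≤ 3 and 0 ≤ b ≤ 5.
Every move lowers a or b (never raises either), so fill the grid row by row in increasing a, and left to right within a row: each cell's successors are then already labelled.
      b=0  b=1  b=2  b=3  b=4  b=5
a=0:    L    L    L    W    W    W
a=1:    W    W    W    L    L    L
a=2:    L    L    L    W    W    W
a=3:    W    W    W    L    L    L
Cells with no legal move (terminal, hence L): (0,0), (0,1), (0,2).
The remaining L cells, each justified by listing all of its moves:
(1,3): moves to (0,3)(W), (1,0)(W); every one is W ⇒ L
(1,4): moves to (0,4)(W), (1,1)(W), (1,0)(W); every one is W ⇒ L
(1,5): moves to (0,5)(W), (1,2)(W), (1,1)(W); every one is W ⇒ L
(2,0): the only move is to (1,0)(W), a W ⇒ L
(2,1): the only move is to (1,1)(W), a W ⇒ L
(2,2): the only move is to (1,2)(W), a W ⇒ L
(3,3): moves to (2,3)(W), (0,3)(W), (3,0)(W); every one is W ⇒ L
(3,4): moves to (2,4)(W), (0,4)(W), (3,1)(W), (3,0)(W); every one is W ⇒ L
(3,5): moves to (2,5)(W), (0,5)(W), (3,2)(W), (3,1)(W); every one is W ⇒ L
Every other cell has at least one move into one of the L cells above, so it is W.
The starting position (3,5) is L: whatever the player to move does, the opponent receives a W position.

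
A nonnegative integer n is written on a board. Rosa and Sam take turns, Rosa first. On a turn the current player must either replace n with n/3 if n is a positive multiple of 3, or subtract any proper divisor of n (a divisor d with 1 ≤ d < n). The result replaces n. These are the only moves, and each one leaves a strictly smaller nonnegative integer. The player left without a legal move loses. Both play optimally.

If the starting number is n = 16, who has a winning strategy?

Rosa wins.

Use the standard recursion: the mover loses at a terminal position; elsewhere, the mover wins exactly when some move hands the opponent an L position.
n=0: no move → L
n=1: no move → L
n=2: reaches L-position 1 → W
n=3: reaches L-position 1 → W
n=4: only reaches 2(W), 3(W), all W → L
n=5: reaches L-position 4 → W
n=6: reaches L-position 4 → W
n=7: only reaches 6(W), which is W → L
n=8: reaches L-position 4 → W
n=9: only reaches 3(W), 6(W), 8(W), all W → L
n=10: reaches L-position 9 → W
n=11: only reaches 10(W), which is W → L
n=12: reaches L-position 4 → W
n=13: only reaches 12(W), which is W → L
n=14: reaches L-position 7 → W
n=15: only reaches 5(W), 10(W), 12(W), 14(W), all W → L
n=16: reaches L-position 15 → W
The starting position 16 is W: Rosa should move to 15, handing over an L position.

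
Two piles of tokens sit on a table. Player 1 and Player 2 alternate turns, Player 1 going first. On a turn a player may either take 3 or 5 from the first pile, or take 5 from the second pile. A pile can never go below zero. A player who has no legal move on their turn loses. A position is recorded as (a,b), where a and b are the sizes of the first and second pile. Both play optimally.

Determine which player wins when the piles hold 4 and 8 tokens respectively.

Compute win/loss labels from the base case upward. A position with no move is L. Any other position is W if it can reach an L in one move, else L.
No move ever increases a pile, so every position that can arise here has a ≤ 4 and b ≤ 8; it is enough to label the cells with 0 ≤ a ≤ 4 and 0 ≤ b ≤ 8.
Every move lowers a or b (never raises either), so fill the grid row by row in increasing a, and left to right within a row: each cell's successors are then already labelled.
      b=0  b=1  b=2  b=3  b=4  b=5  b=6  b=7  b=8
a=0:    L    L    L    L    L    W    W    W    W
a=1:    L    L    L    L    L    W    W    W    W
a=2:    L    L    L    L    L    W    W    W    W
a=3:    W    W    W    W    W    L    L    L    L
a=4:    W    W    W    W    W    L    L    L    L
Cells with no legal move (terminal, hence L): (0,0), (0,1), (0,2), (0,3), (0,4), (1,0), (1,1), (1,2), (1,3), (1,4), (2,0), (2,1), (2,2), (2,3), (2,4).
The remaining L cells, each justified by listing all of its moves:
(3,5): only reaches (0,5)(W), (3,0)(W), all W → L
(3,6): only reaches (0,6)(W), (3,1)(W), all W → L
(3,7): only reaches (0,7)(W), (3,2)(W), all W → L
(3,8): only reaches (0,8)(W), (3,3)(W), all W → L
(4,5): only reaches (1,5)(W), (4,0)(W), all W → L
(4,6): only reaches (1,6)(W), (4,1)(W), all W → L
(4,7): only reaches (1,7)(W), (4,2)(W), all W → L
(4,8): only reaches (1,8)(W), (4,3)(W), all W → L
Every other cell has at least one move into one of the L cells above, so it is W.
Every move from (4,8) reaches a W position, so the mover loses.

Player 2 wins.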